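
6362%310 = 162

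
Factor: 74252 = 2^2*19^1*977^1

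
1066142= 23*46354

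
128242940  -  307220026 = - 178977086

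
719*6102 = 4387338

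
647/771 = 647/771 = 0.84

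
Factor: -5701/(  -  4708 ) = 2^(-2 )*11^(-1 ) * 107^( - 1 )*5701^1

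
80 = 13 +67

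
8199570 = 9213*890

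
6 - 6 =0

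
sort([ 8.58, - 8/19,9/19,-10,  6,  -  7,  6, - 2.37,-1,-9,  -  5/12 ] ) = [-10, - 9,-7, - 2.37,-1 , - 8/19,-5/12, 9/19 , 6, 6, 8.58 ]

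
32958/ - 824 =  - 16479/412 = - 40.00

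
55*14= 770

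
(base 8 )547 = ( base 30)BT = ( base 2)101100111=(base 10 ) 359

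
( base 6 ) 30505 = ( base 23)7g2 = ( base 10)4073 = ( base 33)3OE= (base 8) 7751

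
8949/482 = 18+273/482 = 18.57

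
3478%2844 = 634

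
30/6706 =15/3353 =0.00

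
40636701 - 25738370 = 14898331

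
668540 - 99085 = 569455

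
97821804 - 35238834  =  62582970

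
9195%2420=1935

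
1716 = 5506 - 3790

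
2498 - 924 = 1574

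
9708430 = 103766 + 9604664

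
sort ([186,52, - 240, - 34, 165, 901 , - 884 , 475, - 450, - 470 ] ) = [-884, - 470  , - 450,  -  240, - 34,52,165,186, 475 , 901]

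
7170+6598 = 13768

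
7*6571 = 45997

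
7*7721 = 54047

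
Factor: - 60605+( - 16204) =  - 76809 = - 3^1*25603^1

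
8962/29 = 8962/29 = 309.03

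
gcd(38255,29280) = 5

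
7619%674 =205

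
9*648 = 5832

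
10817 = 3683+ 7134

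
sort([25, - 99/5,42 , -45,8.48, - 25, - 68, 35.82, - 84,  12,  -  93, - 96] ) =[ - 96, -93,- 84, -68 , - 45, - 25,-99/5,8.48,12,25 , 35.82, 42]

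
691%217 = 40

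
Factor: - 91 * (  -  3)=273 = 3^1*7^1*13^1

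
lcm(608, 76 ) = 608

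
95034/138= 688+15/23 = 688.65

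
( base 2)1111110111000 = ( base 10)8120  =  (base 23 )F81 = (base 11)6112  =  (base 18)1712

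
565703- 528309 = 37394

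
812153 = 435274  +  376879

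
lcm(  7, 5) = 35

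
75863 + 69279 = 145142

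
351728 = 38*9256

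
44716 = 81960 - 37244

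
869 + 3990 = 4859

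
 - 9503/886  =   - 9503/886 = -10.73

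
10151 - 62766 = - 52615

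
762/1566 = 127/261 = 0.49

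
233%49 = 37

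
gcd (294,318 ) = 6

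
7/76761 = 7/76761 = 0.00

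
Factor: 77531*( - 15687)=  - 3^3 * 7^1 * 31^1 * 41^1 * 61^1*83^1 = - 1216228797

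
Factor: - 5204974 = - 2^1*19^1*136973^1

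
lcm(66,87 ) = 1914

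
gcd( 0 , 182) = 182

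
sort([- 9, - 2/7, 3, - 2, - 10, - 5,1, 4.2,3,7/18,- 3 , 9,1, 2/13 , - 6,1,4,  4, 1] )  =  [-10, - 9, - 6, - 5, - 3,-2  , - 2/7  ,  2/13,7/18, 1 , 1,1,1 , 3  ,  3,4, 4, 4.2  ,  9]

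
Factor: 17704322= 2^1*8852161^1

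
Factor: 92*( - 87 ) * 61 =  - 2^2*3^1*23^1* 29^1*61^1 = - 488244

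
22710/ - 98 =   -  11355/49 = - 231.73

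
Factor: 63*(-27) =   -  1701 = -3^5*7^1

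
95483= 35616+59867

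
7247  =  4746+2501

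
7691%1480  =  291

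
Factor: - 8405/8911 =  - 5^1*7^(-1)*19^(- 1 )*41^2*67^( - 1)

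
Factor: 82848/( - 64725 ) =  - 32/25=-2^5* 5^ (-2) 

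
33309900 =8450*3942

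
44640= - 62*( - 720 )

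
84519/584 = 144 + 423/584 = 144.72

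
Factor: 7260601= 7260601^1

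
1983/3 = 661 =661.00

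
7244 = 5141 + 2103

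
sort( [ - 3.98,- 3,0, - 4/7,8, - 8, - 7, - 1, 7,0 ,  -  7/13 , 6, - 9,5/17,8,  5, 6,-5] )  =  [  -  9,- 8,- 7, - 5,-3.98, - 3, - 1 ,  -  4/7, - 7/13,0, 0,  5/17, 5,6, 6,7,8,8 ] 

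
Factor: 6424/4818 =4/3=2^2*3^(  -  1 )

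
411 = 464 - 53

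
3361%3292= 69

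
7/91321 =7/91321   =  0.00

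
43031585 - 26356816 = 16674769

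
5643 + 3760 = 9403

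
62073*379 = 23525667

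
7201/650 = 11 + 51/650 = 11.08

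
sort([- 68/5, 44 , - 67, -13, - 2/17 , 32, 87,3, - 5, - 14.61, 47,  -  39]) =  [  -  67, - 39, - 14.61, - 68/5, - 13 , - 5, - 2/17, 3 , 32, 44, 47 , 87 ]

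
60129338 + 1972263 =62101601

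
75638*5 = 378190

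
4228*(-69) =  - 291732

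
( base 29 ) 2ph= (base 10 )2424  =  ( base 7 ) 10032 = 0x978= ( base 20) 614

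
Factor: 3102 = 2^1 * 3^1*11^1*47^1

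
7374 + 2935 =10309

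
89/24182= 89/24182 = 0.00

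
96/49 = 1+47/49 =1.96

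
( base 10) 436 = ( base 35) cg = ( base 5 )3221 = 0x1B4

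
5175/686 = 7 + 373/686 = 7.54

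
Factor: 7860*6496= 51058560 = 2^7*3^1 *5^1*7^1 *29^1*131^1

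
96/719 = 96/719 = 0.13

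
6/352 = 3/176= 0.02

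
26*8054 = 209404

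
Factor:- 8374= -2^1*53^1 * 79^1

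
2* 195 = 390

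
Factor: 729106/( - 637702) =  - 7^1*13^( - 1 )  *  19^1*2741^1 * 24527^(-1) = - 364553/318851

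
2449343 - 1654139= 795204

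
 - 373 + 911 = 538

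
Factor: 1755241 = 1755241^1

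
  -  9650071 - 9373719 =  - 19023790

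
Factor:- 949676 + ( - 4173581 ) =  - 5123257  =  - 5123257^1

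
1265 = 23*55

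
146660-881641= - 734981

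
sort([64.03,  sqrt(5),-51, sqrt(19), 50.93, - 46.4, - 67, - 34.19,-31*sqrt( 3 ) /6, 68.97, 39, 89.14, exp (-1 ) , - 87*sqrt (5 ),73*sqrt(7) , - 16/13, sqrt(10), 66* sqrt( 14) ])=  [ - 87 *sqrt(5 ), - 67, - 51, - 46.4, - 34.19, -31*sqrt(3)/6,  -  16/13, exp( - 1),sqrt( 5), sqrt(10),  sqrt(19),39,50.93,  64.03, 68.97, 89.14, 73*sqrt(7), 66*sqrt(14 ) ] 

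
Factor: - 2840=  - 2^3*5^1 *71^1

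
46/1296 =23/648  =  0.04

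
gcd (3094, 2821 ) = 91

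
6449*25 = 161225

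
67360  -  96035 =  - 28675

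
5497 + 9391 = 14888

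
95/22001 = 95/22001 = 0.00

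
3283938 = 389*8442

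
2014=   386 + 1628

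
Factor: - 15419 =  - 17^1*907^1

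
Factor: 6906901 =29^1*37^1*41^1*157^1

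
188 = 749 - 561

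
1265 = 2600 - 1335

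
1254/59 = 21+15/59 = 21.25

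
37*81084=3000108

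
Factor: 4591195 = 5^1*7^1*47^1 * 2791^1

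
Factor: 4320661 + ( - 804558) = 3516103=3516103^1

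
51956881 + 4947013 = 56903894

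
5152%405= 292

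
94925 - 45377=49548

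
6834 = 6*1139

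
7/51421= 7/51421 = 0.00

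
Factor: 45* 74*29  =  96570 = 2^1*3^2*5^1*29^1*37^1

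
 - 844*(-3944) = 3328736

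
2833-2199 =634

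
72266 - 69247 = 3019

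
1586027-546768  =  1039259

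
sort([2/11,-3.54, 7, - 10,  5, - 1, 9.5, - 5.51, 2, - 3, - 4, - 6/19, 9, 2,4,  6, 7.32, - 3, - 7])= [-10, - 7, - 5.51,  -  4  , - 3.54, - 3, - 3, - 1,  -  6/19,2/11,2 , 2, 4,5,  6, 7,  7.32,9, 9.5]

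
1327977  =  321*4137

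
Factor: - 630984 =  - 2^3 *3^1*61^1*431^1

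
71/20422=71/20422 = 0.00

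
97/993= 97/993 = 0.10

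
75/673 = 75/673= 0.11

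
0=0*13116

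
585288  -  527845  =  57443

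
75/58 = 75/58 = 1.29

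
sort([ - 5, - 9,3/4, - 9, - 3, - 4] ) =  [ - 9, - 9,-5, - 4,-3,3/4]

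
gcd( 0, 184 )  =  184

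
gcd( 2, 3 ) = 1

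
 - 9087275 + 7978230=-1109045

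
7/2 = 7/2= 3.50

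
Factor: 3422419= 7^1*11^1*13^2 * 263^1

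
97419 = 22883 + 74536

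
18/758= 9/379 = 0.02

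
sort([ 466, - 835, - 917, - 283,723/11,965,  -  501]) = [ - 917, - 835, - 501, - 283,723/11,466, 965] 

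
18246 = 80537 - 62291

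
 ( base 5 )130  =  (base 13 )31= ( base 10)40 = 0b101000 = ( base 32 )18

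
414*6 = 2484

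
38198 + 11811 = 50009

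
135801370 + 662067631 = 797869001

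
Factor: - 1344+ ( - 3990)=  - 5334 =-2^1*3^1*7^1*127^1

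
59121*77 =4552317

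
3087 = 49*63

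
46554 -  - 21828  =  68382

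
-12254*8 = -98032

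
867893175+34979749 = 902872924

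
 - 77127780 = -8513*9060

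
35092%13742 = 7608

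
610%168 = 106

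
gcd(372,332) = 4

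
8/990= 4/495 = 0.01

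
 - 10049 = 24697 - 34746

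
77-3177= - 3100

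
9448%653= 306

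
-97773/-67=1459 + 20/67   =  1459.30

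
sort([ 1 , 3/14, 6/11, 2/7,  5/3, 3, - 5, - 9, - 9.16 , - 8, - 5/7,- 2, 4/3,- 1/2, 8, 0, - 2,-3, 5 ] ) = [ - 9.16, - 9, - 8, - 5, - 3,-2, - 2, - 5/7, -1/2, 0,3/14,2/7,6/11,1,4/3, 5/3,3,  5, 8]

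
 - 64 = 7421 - 7485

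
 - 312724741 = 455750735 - 768475476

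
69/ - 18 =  - 23/6= -  3.83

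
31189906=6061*5146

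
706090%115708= 11842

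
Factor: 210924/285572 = 243/329 = 3^5 * 7^(- 1 )*47^( - 1)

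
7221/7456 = 7221/7456=0.97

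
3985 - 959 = 3026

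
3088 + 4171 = 7259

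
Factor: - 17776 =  - 2^4*11^1 *101^1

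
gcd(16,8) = 8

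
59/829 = 59/829 = 0.07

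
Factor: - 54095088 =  - 2^4*3^1*17^1*66293^1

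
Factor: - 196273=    - 7^1*11^1*2549^1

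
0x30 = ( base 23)22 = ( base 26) 1m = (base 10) 48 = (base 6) 120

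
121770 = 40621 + 81149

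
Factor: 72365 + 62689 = 135054 = 2^1*3^3*41^1*61^1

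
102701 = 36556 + 66145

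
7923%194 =163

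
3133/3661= 3133/3661= 0.86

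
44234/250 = 22117/125 = 176.94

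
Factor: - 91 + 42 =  - 49= - 7^2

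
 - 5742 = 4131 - 9873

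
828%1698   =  828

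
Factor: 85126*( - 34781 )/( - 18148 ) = 2^ (  -  1)*13^(-1) * 31^1*349^( - 1 )*1373^1*34781^1 = 1480383703/9074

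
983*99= 97317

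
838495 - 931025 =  - 92530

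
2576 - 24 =2552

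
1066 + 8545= 9611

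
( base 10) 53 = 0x35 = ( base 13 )41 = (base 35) 1i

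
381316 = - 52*( - 7333 )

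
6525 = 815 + 5710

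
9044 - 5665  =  3379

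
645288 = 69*9352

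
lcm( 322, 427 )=19642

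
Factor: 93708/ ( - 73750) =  - 2^1*3^2*5^( - 4 )*19^1 *59^ (- 1) *137^1 = - 46854/36875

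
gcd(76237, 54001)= 1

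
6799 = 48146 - 41347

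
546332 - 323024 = 223308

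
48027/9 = 16009/3=5336.33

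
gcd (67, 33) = 1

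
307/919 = 307/919  =  0.33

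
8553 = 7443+1110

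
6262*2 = 12524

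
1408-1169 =239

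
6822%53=38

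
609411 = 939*649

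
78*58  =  4524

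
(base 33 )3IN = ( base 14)15b6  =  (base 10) 3884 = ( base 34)3c8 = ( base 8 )7454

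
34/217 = 34/217 =0.16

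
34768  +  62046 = 96814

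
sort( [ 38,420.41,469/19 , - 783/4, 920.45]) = [ - 783/4,469/19,  38,420.41, 920.45]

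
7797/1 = 7797 =7797.00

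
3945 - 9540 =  - 5595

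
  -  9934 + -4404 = -14338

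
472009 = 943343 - 471334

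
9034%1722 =424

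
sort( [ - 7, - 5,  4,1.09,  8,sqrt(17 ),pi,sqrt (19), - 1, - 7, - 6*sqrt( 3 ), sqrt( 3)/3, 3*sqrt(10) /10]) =[ - 6*sqrt( 3 ),  -  7, - 7, - 5, -1,sqrt( 3 )/3, 3*sqrt ( 10)/10,1.09,pi, 4 , sqrt( 17 ), sqrt(19),  8 ] 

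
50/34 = 25/17 = 1.47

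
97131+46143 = 143274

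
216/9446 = 108/4723 = 0.02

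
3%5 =3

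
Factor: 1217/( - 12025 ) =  - 5^( - 2 ) * 13^ ( - 1) *37^( - 1 ) * 1217^1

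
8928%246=72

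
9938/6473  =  9938/6473 = 1.54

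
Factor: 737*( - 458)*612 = -2^3*3^2*11^1*17^1 * 67^1*229^1  =  - 206578152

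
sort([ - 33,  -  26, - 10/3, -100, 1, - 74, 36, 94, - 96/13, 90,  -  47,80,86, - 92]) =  [  -  100,-92,  -  74, - 47, - 33 ,  -  26 ,-96/13, - 10/3,1, 36, 80,86, 90,94]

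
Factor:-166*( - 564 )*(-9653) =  - 2^3*3^1*7^2*47^1*83^1*197^1= -903752472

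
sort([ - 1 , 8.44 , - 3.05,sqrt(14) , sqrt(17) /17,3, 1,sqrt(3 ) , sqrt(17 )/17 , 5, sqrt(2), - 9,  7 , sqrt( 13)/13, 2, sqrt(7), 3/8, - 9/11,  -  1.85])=[ - 9, - 3.05,-1.85,-1, - 9/11 , sqrt(17) /17,  sqrt ( 17) /17,  sqrt(13) /13,3/8,1,  sqrt( 2),sqrt ( 3 ),  2, sqrt(7),3 , sqrt(14),5,7,8.44 ]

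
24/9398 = 12/4699 = 0.00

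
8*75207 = 601656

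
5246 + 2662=7908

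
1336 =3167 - 1831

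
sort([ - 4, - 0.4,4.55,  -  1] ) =[  -  4, - 1,-0.4,4.55] 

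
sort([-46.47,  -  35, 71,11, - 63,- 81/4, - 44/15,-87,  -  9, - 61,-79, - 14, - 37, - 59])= [ - 87, - 79,-63, - 61,-59,-46.47, - 37, - 35,- 81/4,-14,- 9,-44/15, 11, 71 ] 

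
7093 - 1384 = 5709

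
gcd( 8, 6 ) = 2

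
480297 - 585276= - 104979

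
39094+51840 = 90934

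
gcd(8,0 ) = 8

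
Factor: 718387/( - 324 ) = -2^( - 2)*3^(-4 ) * 718387^1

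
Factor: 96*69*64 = 2^11*3^2*23^1 = 423936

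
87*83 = 7221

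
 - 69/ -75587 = 69/75587 = 0.00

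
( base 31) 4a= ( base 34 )3w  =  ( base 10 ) 134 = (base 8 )206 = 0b10000110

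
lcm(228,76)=228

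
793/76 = 10+33/76 = 10.43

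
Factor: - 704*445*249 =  - 2^6*3^1*5^1*11^1*83^1*  89^1 = - 78006720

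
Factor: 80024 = 2^3 * 7^1 *1429^1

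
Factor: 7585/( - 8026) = -2^( - 1)*5^1*37^1*41^1*4013^( - 1)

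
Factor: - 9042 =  - 2^1 *3^1*11^1*137^1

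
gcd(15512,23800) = 56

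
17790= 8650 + 9140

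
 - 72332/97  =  -72332/97= - 745.69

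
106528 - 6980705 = -6874177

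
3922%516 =310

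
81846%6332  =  5862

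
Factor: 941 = 941^1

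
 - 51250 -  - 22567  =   - 28683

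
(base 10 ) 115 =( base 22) 55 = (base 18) 67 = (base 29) 3S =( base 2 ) 1110011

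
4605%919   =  10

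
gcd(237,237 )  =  237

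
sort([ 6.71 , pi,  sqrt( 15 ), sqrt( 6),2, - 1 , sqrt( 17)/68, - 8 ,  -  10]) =[ - 10,  -  8, - 1,sqrt( 17)/68 , 2, sqrt( 6),pi , sqrt(15 ), 6.71 ]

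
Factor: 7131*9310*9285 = 616427528850 = 2^1*3^2*5^2*7^2*19^1*619^1*2377^1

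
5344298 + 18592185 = 23936483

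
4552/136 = 569/17  =  33.47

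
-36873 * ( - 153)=5641569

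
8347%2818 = 2711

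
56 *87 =4872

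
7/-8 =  - 7/8 = - 0.88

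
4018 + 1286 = 5304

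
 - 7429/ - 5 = 7429/5 = 1485.80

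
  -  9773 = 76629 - 86402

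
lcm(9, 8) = 72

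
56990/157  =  56990/157  =  362.99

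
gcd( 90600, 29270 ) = 10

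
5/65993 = 5/65993  =  0.00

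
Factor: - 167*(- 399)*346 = 2^1*3^1*7^1*19^1*167^1*173^1 = 23055018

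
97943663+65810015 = 163753678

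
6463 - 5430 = 1033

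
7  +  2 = 9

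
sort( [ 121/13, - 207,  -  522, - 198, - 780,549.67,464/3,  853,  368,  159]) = [-780, - 522,- 207, - 198,121/13, 464/3, 159, 368 , 549.67, 853 ] 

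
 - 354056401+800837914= 446781513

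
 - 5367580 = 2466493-7834073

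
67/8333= 67/8333 = 0.01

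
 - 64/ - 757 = 64/757 = 0.08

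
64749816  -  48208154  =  16541662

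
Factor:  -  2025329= -17^1 * 109^1*1093^1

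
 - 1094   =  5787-6881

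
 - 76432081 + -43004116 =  - 119436197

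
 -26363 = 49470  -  75833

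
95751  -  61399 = 34352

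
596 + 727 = 1323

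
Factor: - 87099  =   - 3^1 * 29033^1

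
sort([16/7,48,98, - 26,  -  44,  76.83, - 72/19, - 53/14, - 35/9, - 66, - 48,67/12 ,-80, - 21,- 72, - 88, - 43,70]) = [  -  88, - 80, - 72 ,  -  66, - 48,-44, - 43, - 26, - 21,- 35/9, - 72/19  , - 53/14,16/7,67/12,48,70, 76.83, 98 ] 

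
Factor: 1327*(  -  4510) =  - 2^1*5^1*11^1*41^1*1327^1 = -5984770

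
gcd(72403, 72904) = 1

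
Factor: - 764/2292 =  - 3^ (-1 ) = -1/3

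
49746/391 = 49746/391 = 127.23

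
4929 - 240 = 4689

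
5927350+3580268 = 9507618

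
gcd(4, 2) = 2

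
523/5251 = 523/5251= 0.10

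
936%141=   90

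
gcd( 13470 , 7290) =30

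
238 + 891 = 1129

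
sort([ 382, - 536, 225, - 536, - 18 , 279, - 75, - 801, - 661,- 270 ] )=[ - 801, - 661, - 536, - 536,-270, - 75, - 18,225,  279 , 382 ]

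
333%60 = 33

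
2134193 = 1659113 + 475080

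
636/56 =159/14 = 11.36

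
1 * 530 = 530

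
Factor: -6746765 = - 5^1*37^1 * 36469^1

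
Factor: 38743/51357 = 3^ ( - 1)*19^( - 1 ) * 43^1 = 43/57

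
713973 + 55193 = 769166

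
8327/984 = 8 + 455/984  =  8.46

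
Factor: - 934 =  - 2^1* 467^1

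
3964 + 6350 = 10314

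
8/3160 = 1/395= 0.00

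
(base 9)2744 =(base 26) 31b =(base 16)811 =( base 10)2065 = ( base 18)66D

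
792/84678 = 12/1283 = 0.01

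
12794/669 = 12794/669 = 19.12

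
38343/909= 42 + 55/303 = 42.18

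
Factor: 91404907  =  11^1*  8309537^1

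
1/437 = 1/437  =  0.00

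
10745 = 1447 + 9298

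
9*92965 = 836685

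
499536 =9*55504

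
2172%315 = 282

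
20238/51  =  6746/17 = 396.82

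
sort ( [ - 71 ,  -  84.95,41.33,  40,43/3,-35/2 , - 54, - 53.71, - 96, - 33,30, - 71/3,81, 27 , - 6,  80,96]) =[ - 96 ,-84.95, - 71, - 54, - 53.71, - 33, - 71/3,  -  35/2, - 6, 43/3,27,30,40, 41.33,80,  81,96] 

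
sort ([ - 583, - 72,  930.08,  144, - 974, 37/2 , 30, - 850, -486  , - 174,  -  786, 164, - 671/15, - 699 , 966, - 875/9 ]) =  [ - 974, - 850, - 786, - 699, - 583,  -  486, - 174, - 875/9, - 72,-671/15,  37/2,30, 144 , 164,  930.08,966] 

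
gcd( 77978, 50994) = 2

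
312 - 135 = 177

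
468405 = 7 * 66915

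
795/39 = 265/13=20.38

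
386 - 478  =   - 92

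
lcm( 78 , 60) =780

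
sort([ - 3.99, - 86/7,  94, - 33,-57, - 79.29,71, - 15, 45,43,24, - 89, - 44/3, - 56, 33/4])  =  [ - 89, - 79.29, - 57,-56, - 33, - 15, - 44/3, - 86/7, - 3.99,33/4,24 , 43,45, 71, 94 ]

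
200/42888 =25/5361=0.00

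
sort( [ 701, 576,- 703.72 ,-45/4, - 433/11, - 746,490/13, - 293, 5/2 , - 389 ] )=[ - 746, - 703.72, - 389, - 293, - 433/11, - 45/4,5/2, 490/13, 576, 701] 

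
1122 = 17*66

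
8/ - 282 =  - 4/141  =  -0.03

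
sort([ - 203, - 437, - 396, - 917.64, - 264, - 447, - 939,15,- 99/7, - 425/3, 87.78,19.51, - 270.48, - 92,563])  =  [ - 939, - 917.64,-447,- 437 ,  -  396, - 270.48, - 264,  -  203, - 425/3,  -  92, - 99/7,15,19.51, 87.78,563 ]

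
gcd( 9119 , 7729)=1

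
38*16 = 608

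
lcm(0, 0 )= 0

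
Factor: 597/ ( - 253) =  - 3^1* 11^( - 1 ) *23^( - 1)*199^1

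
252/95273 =252/95273=0.00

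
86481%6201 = 5868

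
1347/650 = 2 + 47/650= 2.07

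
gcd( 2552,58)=58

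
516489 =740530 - 224041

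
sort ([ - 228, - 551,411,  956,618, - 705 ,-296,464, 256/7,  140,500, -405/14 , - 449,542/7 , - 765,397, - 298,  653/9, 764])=[ - 765, - 705,- 551 , - 449, - 298, - 296, - 228, - 405/14,256/7 , 653/9,542/7, 140,397,411,464 , 500 , 618, 764,  956]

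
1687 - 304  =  1383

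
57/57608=3/3032 = 0.00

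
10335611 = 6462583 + 3873028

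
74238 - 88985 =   -  14747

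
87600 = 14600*6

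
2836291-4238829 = -1402538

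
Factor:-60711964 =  - 2^2*17^2 * 29^1*1811^1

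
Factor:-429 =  - 3^1*11^1* 13^1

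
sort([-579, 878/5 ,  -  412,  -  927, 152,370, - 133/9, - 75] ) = [- 927, - 579,-412,  -  75, - 133/9,152, 878/5, 370]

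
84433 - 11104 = 73329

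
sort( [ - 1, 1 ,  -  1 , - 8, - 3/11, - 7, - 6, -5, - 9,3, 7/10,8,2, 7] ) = [ -9, - 8,  -  7,  -  6, - 5,  -  1, - 1,- 3/11, 7/10, 1, 2,  3,7, 8]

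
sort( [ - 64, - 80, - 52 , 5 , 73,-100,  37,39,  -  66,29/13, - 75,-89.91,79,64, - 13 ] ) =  [-100,  -  89.91, - 80 , - 75, - 66, - 64, - 52,-13, 29/13,  5, 37, 39,64,  73, 79]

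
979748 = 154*6362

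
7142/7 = 1020  +  2/7 = 1020.29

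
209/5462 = 209/5462  =  0.04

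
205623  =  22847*9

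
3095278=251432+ 2843846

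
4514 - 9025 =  -4511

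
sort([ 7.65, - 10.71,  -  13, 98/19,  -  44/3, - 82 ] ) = [ - 82 ,  -  44/3,-13, - 10.71,98/19, 7.65] 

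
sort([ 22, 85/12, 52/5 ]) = [ 85/12,52/5 , 22]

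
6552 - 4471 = 2081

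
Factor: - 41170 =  - 2^1*5^1*23^1 * 179^1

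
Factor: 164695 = 5^1 * 32939^1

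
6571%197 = 70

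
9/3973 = 9/3973 = 0.00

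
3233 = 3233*1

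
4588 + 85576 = 90164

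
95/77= 1 + 18/77=1.23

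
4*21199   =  84796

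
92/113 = 92/113 = 0.81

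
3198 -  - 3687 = 6885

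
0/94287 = 0= 0.00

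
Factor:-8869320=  - 2^3*3^2*5^1 * 71^1*347^1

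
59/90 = 59/90 = 0.66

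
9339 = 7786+1553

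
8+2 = 10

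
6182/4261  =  1  +  1921/4261 = 1.45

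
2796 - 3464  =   - 668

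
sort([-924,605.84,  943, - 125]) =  [ - 924, - 125,605.84, 943]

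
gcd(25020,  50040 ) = 25020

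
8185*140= 1145900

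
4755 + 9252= 14007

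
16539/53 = 312 + 3/53 =312.06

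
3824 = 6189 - 2365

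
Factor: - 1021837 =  - 1021837^1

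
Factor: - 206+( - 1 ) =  - 207 = - 3^2*23^1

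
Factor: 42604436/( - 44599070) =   -  2^1 *5^( - 1)*7^1 * 23^( - 1) *127^1*211^( - 1 )*919^( - 1)*11981^1 = - 21302218/22299535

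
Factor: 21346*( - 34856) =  - 2^4*13^1*821^1*4357^1 = - 744036176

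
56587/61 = 927+40/61 = 927.66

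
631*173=109163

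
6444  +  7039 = 13483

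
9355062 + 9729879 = 19084941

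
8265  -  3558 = 4707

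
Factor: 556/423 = 2^2  *3^( - 2 )*  47^( - 1) * 139^1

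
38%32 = 6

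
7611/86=88  +  1/2 = 88.50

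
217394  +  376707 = 594101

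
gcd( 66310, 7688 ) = 2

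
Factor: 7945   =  5^1 * 7^1*227^1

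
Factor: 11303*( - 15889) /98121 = -179593367/98121 = -3^(-1)*89^1*127^1*15889^1*32707^( -1)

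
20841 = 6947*3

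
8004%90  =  84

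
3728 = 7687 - 3959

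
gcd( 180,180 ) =180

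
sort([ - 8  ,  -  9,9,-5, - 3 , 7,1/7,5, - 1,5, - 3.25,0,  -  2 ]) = [ - 9,- 8,- 5, - 3.25, - 3, - 2,  -  1,  0,1/7,5,5, 7, 9]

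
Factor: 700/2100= 3^ (  -  1 )  =  1/3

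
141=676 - 535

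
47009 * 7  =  329063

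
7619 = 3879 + 3740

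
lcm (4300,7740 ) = 38700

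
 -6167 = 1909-8076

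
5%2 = 1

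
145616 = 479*304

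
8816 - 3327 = 5489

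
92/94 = 46/47 = 0.98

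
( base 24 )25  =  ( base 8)65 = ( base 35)1i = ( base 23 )27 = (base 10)53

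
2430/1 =2430 = 2430.00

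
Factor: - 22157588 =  - 2^2*5539397^1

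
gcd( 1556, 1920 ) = 4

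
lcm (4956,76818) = 153636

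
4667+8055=12722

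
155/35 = 31/7 = 4.43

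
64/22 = 2 + 10/11 = 2.91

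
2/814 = 1/407  =  0.00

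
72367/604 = 119 + 491/604 = 119.81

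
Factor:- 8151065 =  - 5^1*13^1*89^1 * 1409^1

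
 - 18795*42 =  - 789390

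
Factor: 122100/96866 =150/119 = 2^1*3^1 *5^2 * 7^(-1 )*17^( -1 )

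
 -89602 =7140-96742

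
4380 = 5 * 876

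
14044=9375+4669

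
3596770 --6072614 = 9669384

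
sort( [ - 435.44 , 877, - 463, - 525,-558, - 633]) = [-633, - 558, - 525,-463, - 435.44, 877]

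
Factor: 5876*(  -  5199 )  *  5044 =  - 154090790256 = -2^4* 3^1*13^2*97^1*113^1 *1733^1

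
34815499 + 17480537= 52296036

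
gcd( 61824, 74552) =8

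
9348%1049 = 956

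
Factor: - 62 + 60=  - 2 = - 2^1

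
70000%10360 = 7840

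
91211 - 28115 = 63096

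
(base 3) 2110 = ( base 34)1w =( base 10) 66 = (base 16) 42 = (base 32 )22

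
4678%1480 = 238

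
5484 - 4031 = 1453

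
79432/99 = 802+34/99 = 802.34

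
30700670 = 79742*385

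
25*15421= 385525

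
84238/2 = 42119=42119.00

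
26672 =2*13336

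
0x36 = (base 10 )54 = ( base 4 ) 312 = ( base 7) 105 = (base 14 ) 3C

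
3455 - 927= 2528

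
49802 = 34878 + 14924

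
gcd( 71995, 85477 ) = 7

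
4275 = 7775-3500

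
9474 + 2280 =11754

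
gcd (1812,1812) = 1812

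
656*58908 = 38643648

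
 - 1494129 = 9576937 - 11071066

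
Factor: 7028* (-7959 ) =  - 55935852=- 2^2* 3^1*7^2 * 251^1 * 379^1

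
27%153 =27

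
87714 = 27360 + 60354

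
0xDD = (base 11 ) 191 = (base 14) 11B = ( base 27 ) 85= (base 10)221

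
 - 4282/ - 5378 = 2141/2689 = 0.80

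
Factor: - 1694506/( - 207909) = 2^1*3^( - 2 ) * 11^1 * 13^( - 1) * 1777^ (-1)* 77023^1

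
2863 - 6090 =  - 3227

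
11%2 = 1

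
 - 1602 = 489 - 2091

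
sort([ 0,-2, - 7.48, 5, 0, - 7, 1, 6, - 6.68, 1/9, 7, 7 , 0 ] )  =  [ - 7.48, - 7, - 6.68, - 2,0, 0, 0, 1/9,1, 5, 6,7 , 7 ] 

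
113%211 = 113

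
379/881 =379/881  =  0.43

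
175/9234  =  175/9234=   0.02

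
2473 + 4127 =6600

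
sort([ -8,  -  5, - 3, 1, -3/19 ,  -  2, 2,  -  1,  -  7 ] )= [ - 8, - 7,-5,-3 , - 2,  -  1, - 3/19, 1, 2] 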